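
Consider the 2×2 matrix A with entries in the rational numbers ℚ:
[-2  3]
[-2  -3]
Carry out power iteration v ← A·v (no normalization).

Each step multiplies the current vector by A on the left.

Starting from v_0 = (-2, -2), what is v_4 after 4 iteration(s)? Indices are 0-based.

v_4 = (322, 262)

v_0 = (-2, -2).
v_1 = A·v_0 = (-2, 10).
v_2 = A·v_1 = (34, -26).
v_3 = A·v_2 = (-146, 10).
v_4 = A·v_3 = (322, 262).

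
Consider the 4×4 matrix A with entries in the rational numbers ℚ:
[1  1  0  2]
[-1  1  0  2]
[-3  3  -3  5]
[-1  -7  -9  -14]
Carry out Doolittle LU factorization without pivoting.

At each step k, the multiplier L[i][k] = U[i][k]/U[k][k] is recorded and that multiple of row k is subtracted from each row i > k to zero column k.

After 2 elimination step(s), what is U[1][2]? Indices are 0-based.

Step 1: pivot at (0,0) is 1.
  row1 ← row1 − (-1)·row0  ⇒  L[1][0]=-1, U row1=(0, 2, 0, 4)
  row2 ← row2 − (-3)·row0  ⇒  L[2][0]=-3, U row2=(0, 6, -3, 11)
  row3 ← row3 − (-1)·row0  ⇒  L[3][0]=-1, U row3=(0, -6, -9, -12)
Step 2: pivot at (1,1) is 2.
  row2 ← row2 − (3)·row1  ⇒  L[2][1]=3, U row2=(0, 0, -3, -1)
  row3 ← row3 − (-3)·row1  ⇒  L[3][1]=-3, U row3=(0, 0, -9, 0)

U[1][2] = 0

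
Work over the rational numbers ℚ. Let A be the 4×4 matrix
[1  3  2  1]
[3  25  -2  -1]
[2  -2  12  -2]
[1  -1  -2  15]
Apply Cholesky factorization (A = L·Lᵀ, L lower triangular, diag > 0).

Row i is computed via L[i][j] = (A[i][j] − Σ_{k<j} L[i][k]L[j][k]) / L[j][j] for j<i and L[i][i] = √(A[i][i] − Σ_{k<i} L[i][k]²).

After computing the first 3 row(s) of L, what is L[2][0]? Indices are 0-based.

L[2][0] = 2

Step 1: L[0][0] = √(1) = 1.
  L[1][0] = (3) / L[0][0] = 3.
Step 2: L[1][1] = √(16) = 4.
  L[2][0] = (2) / L[0][0] = 2.
  L[2][1] = (-8) / L[1][1] = -2.
Step 3: L[2][2] = √(4) = 2.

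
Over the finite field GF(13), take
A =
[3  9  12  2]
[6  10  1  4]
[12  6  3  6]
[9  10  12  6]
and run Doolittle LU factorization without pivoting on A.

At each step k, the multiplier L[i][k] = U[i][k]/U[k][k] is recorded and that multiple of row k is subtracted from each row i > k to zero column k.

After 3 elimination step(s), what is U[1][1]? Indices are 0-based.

[col 0] pivot 3
  R1 -= 2*R0 → (0, 5, 3, 0)  (L[1][0] := 2)
  R2 -= 4*R0 → (0, 9, 7, 11)  (L[2][0] := 4)
  R3 -= 3*R0 → (0, 9, 2, 0)  (L[3][0] := 3)
[col 1] pivot 5
  R2 -= 7*R1 → (0, 0, 12, 11)  (L[2][1] := 7)
  R3 -= 7*R1 → (0, 0, 7, 0)  (L[3][1] := 7)
[col 2] pivot 12
  R3 -= 6*R2 → (0, 0, 0, 12)  (L[3][2] := 6)

U[1][1] = 5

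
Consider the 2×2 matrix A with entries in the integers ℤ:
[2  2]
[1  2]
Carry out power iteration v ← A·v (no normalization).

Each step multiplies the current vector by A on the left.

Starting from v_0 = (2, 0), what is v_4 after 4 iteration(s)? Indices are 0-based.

v_4 = (136, 96)

v_0 = (2, 0).
v_1 = A·v_0 = (4, 2).
v_2 = A·v_1 = (12, 8).
v_3 = A·v_2 = (40, 28).
v_4 = A·v_3 = (136, 96).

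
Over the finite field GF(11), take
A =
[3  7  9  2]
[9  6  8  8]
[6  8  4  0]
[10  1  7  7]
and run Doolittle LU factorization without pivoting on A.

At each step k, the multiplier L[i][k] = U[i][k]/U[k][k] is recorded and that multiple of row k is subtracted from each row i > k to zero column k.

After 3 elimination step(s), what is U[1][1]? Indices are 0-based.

k=0: U[0][0]=3
  eliminate (1,0): mult=3, new row 1: (0, 7, 3, 2); set L[1][0]=3
  eliminate (2,0): mult=2, new row 2: (0, 5, 8, 7); set L[2][0]=2
  eliminate (3,0): mult=7, new row 3: (0, 7, 10, 4); set L[3][0]=7
k=1: U[1][1]=7
  eliminate (2,1): mult=7, new row 2: (0, 0, 9, 4); set L[2][1]=7
  eliminate (3,1): mult=1, new row 3: (0, 0, 7, 2); set L[3][1]=1
k=2: U[2][2]=9
  eliminate (3,2): mult=2, new row 3: (0, 0, 0, 5); set L[3][2]=2

U[1][1] = 7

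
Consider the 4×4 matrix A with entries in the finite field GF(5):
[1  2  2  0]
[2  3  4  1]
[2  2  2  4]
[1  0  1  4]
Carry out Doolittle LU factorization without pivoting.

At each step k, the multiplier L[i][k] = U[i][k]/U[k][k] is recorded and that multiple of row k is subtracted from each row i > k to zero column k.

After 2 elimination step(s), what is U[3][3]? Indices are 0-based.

k=0: U[0][0]=1
  eliminate (1,0): mult=2, new row 1: (0, 4, 0, 1); set L[1][0]=2
  eliminate (2,0): mult=2, new row 2: (0, 3, 3, 4); set L[2][0]=2
  eliminate (3,0): mult=1, new row 3: (0, 3, 4, 4); set L[3][0]=1
k=1: U[1][1]=4
  eliminate (2,1): mult=2, new row 2: (0, 0, 3, 2); set L[2][1]=2
  eliminate (3,1): mult=2, new row 3: (0, 0, 4, 2); set L[3][1]=2

U[3][3] = 2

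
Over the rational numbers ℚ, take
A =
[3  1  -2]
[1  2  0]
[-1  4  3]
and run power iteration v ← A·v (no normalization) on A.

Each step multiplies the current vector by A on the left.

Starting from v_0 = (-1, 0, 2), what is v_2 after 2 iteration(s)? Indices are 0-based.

v_2 = (-36, -9, 24)

v_0 = (-1, 0, 2).
v_1 = A·v_0 = (-7, -1, 7).
v_2 = A·v_1 = (-36, -9, 24).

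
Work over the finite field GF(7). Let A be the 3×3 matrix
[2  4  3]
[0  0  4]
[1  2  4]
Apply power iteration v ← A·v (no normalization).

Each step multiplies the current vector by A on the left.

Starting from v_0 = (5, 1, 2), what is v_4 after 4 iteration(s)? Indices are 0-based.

v_4 = (2, 6, 3)

v_0 = (5, 1, 2).
v_1 = A·v_0 = (6, 1, 1).
v_2 = A·v_1 = (5, 4, 5).
v_3 = A·v_2 = (6, 6, 5).
v_4 = A·v_3 = (2, 6, 3).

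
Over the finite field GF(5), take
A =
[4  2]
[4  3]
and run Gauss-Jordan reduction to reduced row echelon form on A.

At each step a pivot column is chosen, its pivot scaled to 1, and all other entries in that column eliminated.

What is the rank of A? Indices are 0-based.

pivot(0,0)=4: scale R0 → (1, 3)
  clear (1,0): R1 −= (4)R0 → (0, 1)
pivot(1,1)=1: scale R1 → (0, 1)
  clear (0,1): R0 −= (3)R1 → (1, 0)

rank = 2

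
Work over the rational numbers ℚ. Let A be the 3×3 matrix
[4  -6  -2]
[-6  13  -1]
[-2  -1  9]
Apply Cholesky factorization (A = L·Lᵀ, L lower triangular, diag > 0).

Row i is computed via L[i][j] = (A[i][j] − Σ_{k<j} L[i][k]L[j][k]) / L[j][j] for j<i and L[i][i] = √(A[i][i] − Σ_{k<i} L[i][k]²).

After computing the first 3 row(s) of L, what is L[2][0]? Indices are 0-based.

L[2][0] = -1

Step 1: L[0][0] = √(4) = 2.
  L[1][0] = (-6) / L[0][0] = -3.
Step 2: L[1][1] = √(4) = 2.
  L[2][0] = (-2) / L[0][0] = -1.
  L[2][1] = (-4) / L[1][1] = -2.
Step 3: L[2][2] = √(4) = 2.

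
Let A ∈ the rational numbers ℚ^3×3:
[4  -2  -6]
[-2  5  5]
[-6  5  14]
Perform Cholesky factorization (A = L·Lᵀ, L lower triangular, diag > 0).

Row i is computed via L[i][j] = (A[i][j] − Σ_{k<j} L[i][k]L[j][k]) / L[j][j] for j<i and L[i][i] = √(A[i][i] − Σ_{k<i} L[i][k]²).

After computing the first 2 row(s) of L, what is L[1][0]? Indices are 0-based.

L[1][0] = -1

Step 1: L[0][0] = √(4) = 2.
  L[1][0] = (-2) / L[0][0] = -1.
Step 2: L[1][1] = √(4) = 2.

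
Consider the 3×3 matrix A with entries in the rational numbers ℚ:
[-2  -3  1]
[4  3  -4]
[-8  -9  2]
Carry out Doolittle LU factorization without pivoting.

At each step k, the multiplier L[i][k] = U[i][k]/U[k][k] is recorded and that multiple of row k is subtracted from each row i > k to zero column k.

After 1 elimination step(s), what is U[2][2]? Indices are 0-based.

U[2][2] = -2

k=0: U[0][0]=-2
  eliminate (1,0): mult=-2, new row 1: (0, -3, -2); set L[1][0]=-2
  eliminate (2,0): mult=4, new row 2: (0, 3, -2); set L[2][0]=4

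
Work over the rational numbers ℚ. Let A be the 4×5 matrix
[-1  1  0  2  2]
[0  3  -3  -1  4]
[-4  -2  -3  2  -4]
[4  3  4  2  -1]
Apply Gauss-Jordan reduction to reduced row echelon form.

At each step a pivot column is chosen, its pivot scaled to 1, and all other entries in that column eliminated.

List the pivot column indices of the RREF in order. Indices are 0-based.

pivot(0,0)=-1: scale R0 → (1, -1, 0, -2, -2)
  clear (2,0): R2 −= (-4)R0 → (0, -6, -3, -6, -12)
  clear (3,0): R3 −= (4)R0 → (0, 7, 4, 10, 7)
pivot(1,1)=3: scale R1 → (0, 1, -1, -1/3, 4/3)
  clear (0,1): R0 −= (-1)R1 → (1, 0, -1, -7/3, -2/3)
  clear (2,1): R2 −= (-6)R1 → (0, 0, -9, -8, -4)
  clear (3,1): R3 −= (7)R1 → (0, 0, 11, 37/3, -7/3)
pivot(2,2)=-9: scale R2 → (0, 0, 1, 8/9, 4/9)
  clear (0,2): R0 −= (-1)R2 → (1, 0, 0, -13/9, -2/9)
  clear (1,2): R1 −= (-1)R2 → (0, 1, 0, 5/9, 16/9)
  clear (3,2): R3 −= (11)R2 → (0, 0, 0, 23/9, -65/9)
pivot(3,3)=23/9: scale R3 → (0, 0, 0, 1, -65/23)
  clear (0,3): R0 −= (-13/9)R3 → (1, 0, 0, 0, -99/23)
  clear (1,3): R1 −= (5/9)R3 → (0, 1, 0, 0, 77/23)
  clear (2,3): R2 −= (8/9)R3 → (0, 0, 1, 0, 68/23)

pivot columns: 0, 1, 2, 3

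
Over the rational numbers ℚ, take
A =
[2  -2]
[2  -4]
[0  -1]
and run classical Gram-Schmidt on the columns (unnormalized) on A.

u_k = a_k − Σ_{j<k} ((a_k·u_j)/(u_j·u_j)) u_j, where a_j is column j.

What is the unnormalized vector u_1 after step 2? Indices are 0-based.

Step 1: u_0 = a_0 = (2, 2, 0).
Step 2: u_1 = a_1 − (-3/2)·u_0 = (1, -1, -1).

u_1 = (1, -1, -1)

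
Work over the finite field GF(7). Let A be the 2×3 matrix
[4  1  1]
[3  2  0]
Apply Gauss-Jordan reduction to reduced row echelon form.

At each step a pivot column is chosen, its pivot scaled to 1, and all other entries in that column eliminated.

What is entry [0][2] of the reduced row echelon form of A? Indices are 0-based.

M[0][2] = 6

step 1: normalize row 0 (÷4) = (1, 2, 2)
  row 1: subtract 3×row0 = (0, 3, 1)
step 2: normalize row 1 (÷3) = (0, 1, 5)
  row 0: subtract 2×row1 = (1, 0, 6)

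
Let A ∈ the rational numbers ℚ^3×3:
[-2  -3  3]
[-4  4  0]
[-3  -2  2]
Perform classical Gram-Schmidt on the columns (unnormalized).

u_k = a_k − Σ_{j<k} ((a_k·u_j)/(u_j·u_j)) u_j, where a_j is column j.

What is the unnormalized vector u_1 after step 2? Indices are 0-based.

Step 1: u_0 = a_0 = (-2, -4, -3).
Step 2: u_1 = a_1 − (-4/29)·u_0 = (-95/29, 100/29, -70/29).

u_1 = (-95/29, 100/29, -70/29)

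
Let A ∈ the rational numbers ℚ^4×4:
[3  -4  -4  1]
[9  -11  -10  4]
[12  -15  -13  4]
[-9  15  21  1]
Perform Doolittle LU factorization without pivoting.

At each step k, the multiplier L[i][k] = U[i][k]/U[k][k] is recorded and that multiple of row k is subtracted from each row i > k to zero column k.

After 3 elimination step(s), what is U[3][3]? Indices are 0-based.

U[3][3] = 4

Step 1: pivot at (0,0) is 3.
  row1 ← row1 − (3)·row0  ⇒  L[1][0]=3, U row1=(0, 1, 2, 1)
  row2 ← row2 − (4)·row0  ⇒  L[2][0]=4, U row2=(0, 1, 3, 0)
  row3 ← row3 − (-3)·row0  ⇒  L[3][0]=-3, U row3=(0, 3, 9, 4)
Step 2: pivot at (1,1) is 1.
  row2 ← row2 − (1)·row1  ⇒  L[2][1]=1, U row2=(0, 0, 1, -1)
  row3 ← row3 − (3)·row1  ⇒  L[3][1]=3, U row3=(0, 0, 3, 1)
Step 3: pivot at (2,2) is 1.
  row3 ← row3 − (3)·row2  ⇒  L[3][2]=3, U row3=(0, 0, 0, 4)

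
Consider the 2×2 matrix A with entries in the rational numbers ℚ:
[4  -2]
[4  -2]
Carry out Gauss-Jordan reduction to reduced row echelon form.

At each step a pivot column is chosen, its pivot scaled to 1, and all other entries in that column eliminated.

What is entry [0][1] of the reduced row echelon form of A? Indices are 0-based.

M[0][1] = -1/2

pivot(0,0)=4: scale R0 → (1, -1/2)
  clear (1,0): R1 −= (4)R0 → (0, 0)
col 1: no nonzero at/below row 1; advance.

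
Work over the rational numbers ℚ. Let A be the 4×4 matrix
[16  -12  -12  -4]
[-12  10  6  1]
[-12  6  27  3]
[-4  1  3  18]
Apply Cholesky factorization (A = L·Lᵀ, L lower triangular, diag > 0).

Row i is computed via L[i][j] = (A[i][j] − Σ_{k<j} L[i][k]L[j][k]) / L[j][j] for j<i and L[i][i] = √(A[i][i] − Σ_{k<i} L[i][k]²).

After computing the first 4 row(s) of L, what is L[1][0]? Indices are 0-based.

L[1][0] = -3

Step 1: L[0][0] = √(16) = 4.
  L[1][0] = (-12) / L[0][0] = -3.
Step 2: L[1][1] = √(1) = 1.
  L[2][0] = (-12) / L[0][0] = -3.
  L[2][1] = (-3) / L[1][1] = -3.
Step 3: L[2][2] = √(9) = 3.
  L[3][0] = (-4) / L[0][0] = -1.
  L[3][1] = (-2) / L[1][1] = -2.
  L[3][2] = (-6) / L[2][2] = -2.
Step 4: L[3][3] = √(9) = 3.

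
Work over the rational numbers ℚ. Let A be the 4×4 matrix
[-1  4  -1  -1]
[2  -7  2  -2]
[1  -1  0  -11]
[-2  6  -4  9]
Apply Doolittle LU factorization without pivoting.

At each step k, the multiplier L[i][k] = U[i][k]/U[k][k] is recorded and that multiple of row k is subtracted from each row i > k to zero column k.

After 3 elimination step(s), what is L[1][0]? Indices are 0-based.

[col 0] pivot -1
  R1 -= -2*R0 → (0, 1, 0, -4)  (L[1][0] := -2)
  R2 -= -1*R0 → (0, 3, -1, -12)  (L[2][0] := -1)
  R3 -= 2*R0 → (0, -2, -2, 11)  (L[3][0] := 2)
[col 1] pivot 1
  R2 -= 3*R1 → (0, 0, -1, 0)  (L[2][1] := 3)
  R3 -= -2*R1 → (0, 0, -2, 3)  (L[3][1] := -2)
[col 2] pivot -1
  R3 -= 2*R2 → (0, 0, 0, 3)  (L[3][2] := 2)

L[1][0] = -2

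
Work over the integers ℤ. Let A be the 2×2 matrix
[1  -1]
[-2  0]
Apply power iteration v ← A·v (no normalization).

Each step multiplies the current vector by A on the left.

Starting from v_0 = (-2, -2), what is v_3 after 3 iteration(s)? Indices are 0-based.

v_0 = (-2, -2).
v_1 = A·v_0 = (0, 4).
v_2 = A·v_1 = (-4, 0).
v_3 = A·v_2 = (-4, 8).

v_3 = (-4, 8)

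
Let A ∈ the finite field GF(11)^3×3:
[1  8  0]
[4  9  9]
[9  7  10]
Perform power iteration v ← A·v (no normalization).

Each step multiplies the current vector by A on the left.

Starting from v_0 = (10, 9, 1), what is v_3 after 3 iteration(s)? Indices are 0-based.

v_3 = (4, 10, 9)

v_0 = (10, 9, 1).
v_1 = A·v_0 = (5, 9, 9).
v_2 = A·v_1 = (0, 6, 0).
v_3 = A·v_2 = (4, 10, 9).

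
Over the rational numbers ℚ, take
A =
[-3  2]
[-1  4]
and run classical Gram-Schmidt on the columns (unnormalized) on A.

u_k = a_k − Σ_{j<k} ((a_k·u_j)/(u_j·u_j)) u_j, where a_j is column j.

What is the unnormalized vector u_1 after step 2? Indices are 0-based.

Step 1: u_0 = a_0 = (-3, -1).
Step 2: u_1 = a_1 − (-1)·u_0 = (-1, 3).

u_1 = (-1, 3)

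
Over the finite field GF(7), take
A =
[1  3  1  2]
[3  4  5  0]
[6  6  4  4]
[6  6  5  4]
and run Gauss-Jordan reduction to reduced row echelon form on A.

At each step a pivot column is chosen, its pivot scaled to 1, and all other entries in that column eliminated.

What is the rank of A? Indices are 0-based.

[1] R0 /= 1  ⇒  (1, 3, 1, 2)
     R1 -= 3·R0  ⇒  (0, 2, 2, 1)
     R2 -= 6·R0  ⇒  (0, 2, 5, 6)
     R3 -= 6·R0  ⇒  (0, 2, 6, 6)
[2] R1 /= 2  ⇒  (0, 1, 1, 4)
     R0 -= 3·R1  ⇒  (1, 0, 5, 4)
     R2 -= 2·R1  ⇒  (0, 0, 3, 5)
     R3 -= 2·R1  ⇒  (0, 0, 4, 5)
[3] R2 /= 3  ⇒  (0, 0, 1, 4)
     R0 -= 5·R2  ⇒  (1, 0, 0, 5)
     R1 -= 1·R2  ⇒  (0, 1, 0, 0)
     R3 -= 4·R2  ⇒  (0, 0, 0, 3)
[4] R3 /= 3  ⇒  (0, 0, 0, 1)
     R0 -= 5·R3  ⇒  (1, 0, 0, 0)
     R2 -= 4·R3  ⇒  (0, 0, 1, 0)

rank = 4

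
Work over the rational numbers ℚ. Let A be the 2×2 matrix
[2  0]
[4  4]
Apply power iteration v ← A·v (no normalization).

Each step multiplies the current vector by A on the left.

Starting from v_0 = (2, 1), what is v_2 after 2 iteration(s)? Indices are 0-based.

v_0 = (2, 1).
v_1 = A·v_0 = (4, 12).
v_2 = A·v_1 = (8, 64).

v_2 = (8, 64)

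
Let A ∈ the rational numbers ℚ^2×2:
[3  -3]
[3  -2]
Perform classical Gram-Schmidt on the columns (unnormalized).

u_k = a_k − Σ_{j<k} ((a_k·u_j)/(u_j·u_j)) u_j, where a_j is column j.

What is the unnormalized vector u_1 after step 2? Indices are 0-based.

Step 1: u_0 = a_0 = (3, 3).
Step 2: u_1 = a_1 − (-5/6)·u_0 = (-1/2, 1/2).

u_1 = (-1/2, 1/2)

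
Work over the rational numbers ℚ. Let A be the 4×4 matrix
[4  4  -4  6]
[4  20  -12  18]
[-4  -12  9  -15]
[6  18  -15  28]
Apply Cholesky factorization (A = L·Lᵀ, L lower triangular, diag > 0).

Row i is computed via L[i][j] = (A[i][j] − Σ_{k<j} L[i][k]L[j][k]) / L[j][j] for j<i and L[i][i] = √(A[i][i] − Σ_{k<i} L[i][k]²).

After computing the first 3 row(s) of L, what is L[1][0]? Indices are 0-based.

L[1][0] = 2

Step 1: L[0][0] = √(4) = 2.
  L[1][0] = (4) / L[0][0] = 2.
Step 2: L[1][1] = √(16) = 4.
  L[2][0] = (-4) / L[0][0] = -2.
  L[2][1] = (-8) / L[1][1] = -2.
Step 3: L[2][2] = √(1) = 1.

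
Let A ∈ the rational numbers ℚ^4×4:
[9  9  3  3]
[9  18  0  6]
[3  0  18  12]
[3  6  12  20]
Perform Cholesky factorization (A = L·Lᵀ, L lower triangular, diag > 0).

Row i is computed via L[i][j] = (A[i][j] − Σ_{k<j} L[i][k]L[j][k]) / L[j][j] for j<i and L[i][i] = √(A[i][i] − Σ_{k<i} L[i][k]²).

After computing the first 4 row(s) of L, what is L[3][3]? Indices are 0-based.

L[3][3] = 3

Step 1: L[0][0] = √(9) = 3.
  L[1][0] = (9) / L[0][0] = 3.
Step 2: L[1][1] = √(9) = 3.
  L[2][0] = (3) / L[0][0] = 1.
  L[2][1] = (-3) / L[1][1] = -1.
Step 3: L[2][2] = √(16) = 4.
  L[3][0] = (3) / L[0][0] = 1.
  L[3][1] = (3) / L[1][1] = 1.
  L[3][2] = (12) / L[2][2] = 3.
Step 4: L[3][3] = √(9) = 3.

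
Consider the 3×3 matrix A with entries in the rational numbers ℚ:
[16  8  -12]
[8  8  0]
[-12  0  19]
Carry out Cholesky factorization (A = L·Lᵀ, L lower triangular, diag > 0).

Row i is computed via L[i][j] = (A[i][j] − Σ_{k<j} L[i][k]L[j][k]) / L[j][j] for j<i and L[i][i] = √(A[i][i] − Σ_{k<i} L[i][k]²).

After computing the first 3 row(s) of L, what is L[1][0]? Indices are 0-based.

Step 1: L[0][0] = √(16) = 4.
  L[1][0] = (8) / L[0][0] = 2.
Step 2: L[1][1] = √(4) = 2.
  L[2][0] = (-12) / L[0][0] = -3.
  L[2][1] = (6) / L[1][1] = 3.
Step 3: L[2][2] = √(1) = 1.

L[1][0] = 2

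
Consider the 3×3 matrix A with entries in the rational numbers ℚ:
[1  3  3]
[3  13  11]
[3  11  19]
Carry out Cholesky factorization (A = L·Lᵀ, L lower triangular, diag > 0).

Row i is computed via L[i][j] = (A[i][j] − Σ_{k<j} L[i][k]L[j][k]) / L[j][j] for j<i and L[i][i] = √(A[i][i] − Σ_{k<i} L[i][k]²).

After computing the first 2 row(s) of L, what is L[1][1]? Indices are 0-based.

L[1][1] = 2

Step 1: L[0][0] = √(1) = 1.
  L[1][0] = (3) / L[0][0] = 3.
Step 2: L[1][1] = √(4) = 2.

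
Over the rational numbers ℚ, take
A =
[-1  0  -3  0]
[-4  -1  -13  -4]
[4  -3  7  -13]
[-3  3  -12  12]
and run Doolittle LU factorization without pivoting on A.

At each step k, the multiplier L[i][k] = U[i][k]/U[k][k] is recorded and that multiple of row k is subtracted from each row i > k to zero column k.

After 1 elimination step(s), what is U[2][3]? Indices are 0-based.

Step 1: pivot at (0,0) is -1.
  row1 ← row1 − (4)·row0  ⇒  L[1][0]=4, U row1=(0, -1, -1, -4)
  row2 ← row2 − (-4)·row0  ⇒  L[2][0]=-4, U row2=(0, -3, -5, -13)
  row3 ← row3 − (3)·row0  ⇒  L[3][0]=3, U row3=(0, 3, -3, 12)

U[2][3] = -13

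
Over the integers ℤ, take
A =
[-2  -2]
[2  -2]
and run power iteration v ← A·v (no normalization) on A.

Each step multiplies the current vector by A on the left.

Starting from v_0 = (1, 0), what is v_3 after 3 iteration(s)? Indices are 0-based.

v_3 = (16, 16)

v_0 = (1, 0).
v_1 = A·v_0 = (-2, 2).
v_2 = A·v_1 = (0, -8).
v_3 = A·v_2 = (16, 16).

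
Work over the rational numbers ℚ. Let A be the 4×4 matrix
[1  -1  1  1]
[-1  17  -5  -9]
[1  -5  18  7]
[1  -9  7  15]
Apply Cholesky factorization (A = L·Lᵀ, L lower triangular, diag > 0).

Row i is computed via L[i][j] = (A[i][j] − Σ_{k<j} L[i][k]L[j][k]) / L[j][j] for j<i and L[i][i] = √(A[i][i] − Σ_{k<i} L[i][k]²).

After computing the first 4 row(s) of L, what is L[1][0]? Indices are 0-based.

Step 1: L[0][0] = √(1) = 1.
  L[1][0] = (-1) / L[0][0] = -1.
Step 2: L[1][1] = √(16) = 4.
  L[2][0] = (1) / L[0][0] = 1.
  L[2][1] = (-4) / L[1][1] = -1.
Step 3: L[2][2] = √(16) = 4.
  L[3][0] = (1) / L[0][0] = 1.
  L[3][1] = (-8) / L[1][1] = -2.
  L[3][2] = (4) / L[2][2] = 1.
Step 4: L[3][3] = √(9) = 3.

L[1][0] = -1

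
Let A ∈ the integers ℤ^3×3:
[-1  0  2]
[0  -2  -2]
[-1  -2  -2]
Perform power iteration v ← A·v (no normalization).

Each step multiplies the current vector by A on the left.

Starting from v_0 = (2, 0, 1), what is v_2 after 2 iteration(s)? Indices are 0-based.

v_2 = (-8, 12, 12)

v_0 = (2, 0, 1).
v_1 = A·v_0 = (0, -2, -4).
v_2 = A·v_1 = (-8, 12, 12).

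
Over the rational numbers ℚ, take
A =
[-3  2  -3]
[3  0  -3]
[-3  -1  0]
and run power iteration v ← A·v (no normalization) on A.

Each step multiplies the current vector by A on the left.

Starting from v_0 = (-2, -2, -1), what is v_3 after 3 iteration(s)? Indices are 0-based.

v_0 = (-2, -2, -1).
v_1 = A·v_0 = (5, -3, 8).
v_2 = A·v_1 = (-45, -9, -12).
v_3 = A·v_2 = (153, -99, 144).

v_3 = (153, -99, 144)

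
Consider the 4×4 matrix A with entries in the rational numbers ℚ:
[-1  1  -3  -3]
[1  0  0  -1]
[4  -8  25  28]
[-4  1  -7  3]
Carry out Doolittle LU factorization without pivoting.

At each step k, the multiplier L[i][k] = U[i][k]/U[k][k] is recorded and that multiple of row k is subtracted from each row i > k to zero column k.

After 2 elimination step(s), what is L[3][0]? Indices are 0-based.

L[3][0] = 4

[col 0] pivot -1
  R1 -= -1*R0 → (0, 1, -3, -4)  (L[1][0] := -1)
  R2 -= -4*R0 → (0, -4, 13, 16)  (L[2][0] := -4)
  R3 -= 4*R0 → (0, -3, 5, 15)  (L[3][0] := 4)
[col 1] pivot 1
  R2 -= -4*R1 → (0, 0, 1, 0)  (L[2][1] := -4)
  R3 -= -3*R1 → (0, 0, -4, 3)  (L[3][1] := -3)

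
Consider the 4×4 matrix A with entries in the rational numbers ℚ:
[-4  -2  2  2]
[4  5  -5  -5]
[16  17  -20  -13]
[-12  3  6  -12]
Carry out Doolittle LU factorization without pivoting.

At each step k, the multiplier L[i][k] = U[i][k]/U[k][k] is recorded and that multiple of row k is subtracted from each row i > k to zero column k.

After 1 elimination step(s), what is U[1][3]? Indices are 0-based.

Step 1: pivot at (0,0) is -4.
  row1 ← row1 − (-1)·row0  ⇒  L[1][0]=-1, U row1=(0, 3, -3, -3)
  row2 ← row2 − (-4)·row0  ⇒  L[2][0]=-4, U row2=(0, 9, -12, -5)
  row3 ← row3 − (3)·row0  ⇒  L[3][0]=3, U row3=(0, 9, 0, -18)

U[1][3] = -3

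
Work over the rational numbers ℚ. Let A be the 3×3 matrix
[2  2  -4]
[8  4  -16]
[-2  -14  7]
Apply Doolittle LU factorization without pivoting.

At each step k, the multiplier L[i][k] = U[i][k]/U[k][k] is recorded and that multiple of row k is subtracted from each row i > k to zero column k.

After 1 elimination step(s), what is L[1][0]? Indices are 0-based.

L[1][0] = 4

Step 1: pivot at (0,0) is 2.
  row1 ← row1 − (4)·row0  ⇒  L[1][0]=4, U row1=(0, -4, 0)
  row2 ← row2 − (-1)·row0  ⇒  L[2][0]=-1, U row2=(0, -12, 3)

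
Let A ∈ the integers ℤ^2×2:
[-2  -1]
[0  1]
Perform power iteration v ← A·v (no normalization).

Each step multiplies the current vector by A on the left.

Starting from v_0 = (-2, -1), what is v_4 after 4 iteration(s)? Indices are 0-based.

v_0 = (-2, -1).
v_1 = A·v_0 = (5, -1).
v_2 = A·v_1 = (-9, -1).
v_3 = A·v_2 = (19, -1).
v_4 = A·v_3 = (-37, -1).

v_4 = (-37, -1)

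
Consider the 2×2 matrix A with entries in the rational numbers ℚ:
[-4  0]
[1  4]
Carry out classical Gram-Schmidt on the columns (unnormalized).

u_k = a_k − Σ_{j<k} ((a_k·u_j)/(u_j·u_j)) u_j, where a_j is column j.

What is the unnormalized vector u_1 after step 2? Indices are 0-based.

Step 1: u_0 = a_0 = (-4, 1).
Step 2: u_1 = a_1 − (4/17)·u_0 = (16/17, 64/17).

u_1 = (16/17, 64/17)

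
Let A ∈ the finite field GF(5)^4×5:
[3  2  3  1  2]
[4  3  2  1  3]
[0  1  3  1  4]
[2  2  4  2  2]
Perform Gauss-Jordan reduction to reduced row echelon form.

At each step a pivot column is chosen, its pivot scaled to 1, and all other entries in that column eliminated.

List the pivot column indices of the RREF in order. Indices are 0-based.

pivot columns: 0, 1, 2, 3

step 1: normalize row 0 (÷3) = (1, 4, 1, 2, 4)
  row 1: subtract 4×row0 = (0, 2, 3, 3, 2)
  row 3: subtract 2×row0 = (0, 4, 2, 3, 4)
step 2: normalize row 1 (÷2) = (0, 1, 4, 4, 1)
  row 0: subtract 4×row1 = (1, 0, 0, 1, 0)
  row 2: subtract 1×row1 = (0, 0, 4, 2, 3)
  row 3: subtract 4×row1 = (0, 0, 1, 2, 0)
step 3: normalize row 2 (÷4) = (0, 0, 1, 3, 2)
  row 1: subtract 4×row2 = (0, 1, 0, 2, 3)
  row 3: subtract 1×row2 = (0, 0, 0, 4, 3)
step 4: normalize row 3 (÷4) = (0, 0, 0, 1, 2)
  row 0: subtract 1×row3 = (1, 0, 0, 0, 3)
  row 1: subtract 2×row3 = (0, 1, 0, 0, 4)
  row 2: subtract 3×row3 = (0, 0, 1, 0, 1)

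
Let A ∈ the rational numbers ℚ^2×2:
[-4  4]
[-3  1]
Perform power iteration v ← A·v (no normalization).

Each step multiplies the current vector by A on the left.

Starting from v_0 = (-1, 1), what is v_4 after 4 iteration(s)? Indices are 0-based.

v_0 = (-1, 1).
v_1 = A·v_0 = (8, 4).
v_2 = A·v_1 = (-16, -20).
v_3 = A·v_2 = (-16, 28).
v_4 = A·v_3 = (176, 76).

v_4 = (176, 76)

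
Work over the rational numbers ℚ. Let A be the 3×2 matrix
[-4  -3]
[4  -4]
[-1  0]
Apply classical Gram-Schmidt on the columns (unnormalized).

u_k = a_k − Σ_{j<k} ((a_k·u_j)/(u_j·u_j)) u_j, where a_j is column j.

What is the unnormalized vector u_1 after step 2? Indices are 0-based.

Step 1: u_0 = a_0 = (-4, 4, -1).
Step 2: u_1 = a_1 − (-4/33)·u_0 = (-115/33, -116/33, -4/33).

u_1 = (-115/33, -116/33, -4/33)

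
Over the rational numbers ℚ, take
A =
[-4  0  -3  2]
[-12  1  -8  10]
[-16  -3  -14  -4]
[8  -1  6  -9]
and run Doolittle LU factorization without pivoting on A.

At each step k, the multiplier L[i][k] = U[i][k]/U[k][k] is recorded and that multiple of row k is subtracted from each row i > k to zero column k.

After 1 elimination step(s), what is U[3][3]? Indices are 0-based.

[col 0] pivot -4
  R1 -= 3*R0 → (0, 1, 1, 4)  (L[1][0] := 3)
  R2 -= 4*R0 → (0, -3, -2, -12)  (L[2][0] := 4)
  R3 -= -2*R0 → (0, -1, 0, -5)  (L[3][0] := -2)

U[3][3] = -5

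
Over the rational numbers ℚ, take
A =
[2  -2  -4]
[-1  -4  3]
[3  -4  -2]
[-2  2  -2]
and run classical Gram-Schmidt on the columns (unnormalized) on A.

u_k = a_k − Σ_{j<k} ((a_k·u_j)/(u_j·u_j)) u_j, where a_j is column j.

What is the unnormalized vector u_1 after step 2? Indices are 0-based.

Step 1: u_0 = a_0 = (2, -1, 3, -2).
Step 2: u_1 = a_1 − (-8/9)·u_0 = (-2/9, -44/9, -4/3, 2/9).

u_1 = (-2/9, -44/9, -4/3, 2/9)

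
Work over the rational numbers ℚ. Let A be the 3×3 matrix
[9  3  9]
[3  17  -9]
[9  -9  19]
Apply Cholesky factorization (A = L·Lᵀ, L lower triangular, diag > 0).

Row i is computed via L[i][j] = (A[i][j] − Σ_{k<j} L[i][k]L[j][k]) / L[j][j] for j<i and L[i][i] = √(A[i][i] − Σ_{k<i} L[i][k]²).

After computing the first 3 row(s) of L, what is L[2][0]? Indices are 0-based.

L[2][0] = 3

Step 1: L[0][0] = √(9) = 3.
  L[1][0] = (3) / L[0][0] = 1.
Step 2: L[1][1] = √(16) = 4.
  L[2][0] = (9) / L[0][0] = 3.
  L[2][1] = (-12) / L[1][1] = -3.
Step 3: L[2][2] = √(1) = 1.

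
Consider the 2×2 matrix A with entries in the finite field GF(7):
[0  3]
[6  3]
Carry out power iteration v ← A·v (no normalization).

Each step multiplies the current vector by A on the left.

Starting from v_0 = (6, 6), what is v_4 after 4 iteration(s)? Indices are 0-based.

v_0 = (6, 6).
v_1 = A·v_0 = (4, 5).
v_2 = A·v_1 = (1, 4).
v_3 = A·v_2 = (5, 4).
v_4 = A·v_3 = (5, 0).

v_4 = (5, 0)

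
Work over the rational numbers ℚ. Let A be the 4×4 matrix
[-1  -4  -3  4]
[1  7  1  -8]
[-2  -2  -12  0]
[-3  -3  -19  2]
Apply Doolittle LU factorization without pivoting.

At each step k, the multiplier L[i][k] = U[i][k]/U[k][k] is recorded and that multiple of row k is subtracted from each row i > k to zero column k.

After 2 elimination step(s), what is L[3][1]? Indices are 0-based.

L[3][1] = 3

Step 1: pivot at (0,0) is -1.
  row1 ← row1 − (-1)·row0  ⇒  L[1][0]=-1, U row1=(0, 3, -2, -4)
  row2 ← row2 − (2)·row0  ⇒  L[2][0]=2, U row2=(0, 6, -6, -8)
  row3 ← row3 − (3)·row0  ⇒  L[3][0]=3, U row3=(0, 9, -10, -10)
Step 2: pivot at (1,1) is 3.
  row2 ← row2 − (2)·row1  ⇒  L[2][1]=2, U row2=(0, 0, -2, 0)
  row3 ← row3 − (3)·row1  ⇒  L[3][1]=3, U row3=(0, 0, -4, 2)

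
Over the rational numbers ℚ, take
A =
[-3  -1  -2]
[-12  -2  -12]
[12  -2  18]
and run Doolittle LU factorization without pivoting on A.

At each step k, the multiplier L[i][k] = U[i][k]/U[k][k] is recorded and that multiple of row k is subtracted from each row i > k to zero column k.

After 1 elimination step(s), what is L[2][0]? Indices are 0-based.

k=0: U[0][0]=-3
  eliminate (1,0): mult=4, new row 1: (0, 2, -4); set L[1][0]=4
  eliminate (2,0): mult=-4, new row 2: (0, -6, 10); set L[2][0]=-4

L[2][0] = -4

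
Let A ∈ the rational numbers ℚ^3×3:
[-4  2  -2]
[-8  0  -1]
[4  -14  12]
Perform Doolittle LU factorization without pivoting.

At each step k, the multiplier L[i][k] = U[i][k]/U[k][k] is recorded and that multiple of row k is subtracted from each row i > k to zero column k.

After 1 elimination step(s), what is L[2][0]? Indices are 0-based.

[col 0] pivot -4
  R1 -= 2*R0 → (0, -4, 3)  (L[1][0] := 2)
  R2 -= -1*R0 → (0, -12, 10)  (L[2][0] := -1)

L[2][0] = -1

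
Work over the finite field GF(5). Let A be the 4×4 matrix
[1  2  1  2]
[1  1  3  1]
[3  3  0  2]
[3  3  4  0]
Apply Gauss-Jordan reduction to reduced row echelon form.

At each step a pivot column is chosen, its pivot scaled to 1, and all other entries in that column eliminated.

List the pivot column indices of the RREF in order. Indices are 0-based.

pivot columns: 0, 1, 2, 3

[1] R0 /= 1  ⇒  (1, 2, 1, 2)
     R1 -= 1·R0  ⇒  (0, 4, 2, 4)
     R2 -= 3·R0  ⇒  (0, 2, 2, 1)
     R3 -= 3·R0  ⇒  (0, 2, 1, 4)
[2] R1 /= 4  ⇒  (0, 1, 3, 1)
     R0 -= 2·R1  ⇒  (1, 0, 0, 0)
     R2 -= 2·R1  ⇒  (0, 0, 1, 4)
     R3 -= 2·R1  ⇒  (0, 0, 0, 2)
[3] R2 /= 1  ⇒  (0, 0, 1, 4)
     R1 -= 3·R2  ⇒  (0, 1, 0, 4)
[4] R3 /= 2  ⇒  (0, 0, 0, 1)
     R1 -= 4·R3  ⇒  (0, 1, 0, 0)
     R2 -= 4·R3  ⇒  (0, 0, 1, 0)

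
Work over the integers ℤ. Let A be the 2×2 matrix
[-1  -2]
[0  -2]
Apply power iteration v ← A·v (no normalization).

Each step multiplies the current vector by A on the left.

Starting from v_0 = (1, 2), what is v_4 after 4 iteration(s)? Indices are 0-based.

v_4 = (61, 32)

v_0 = (1, 2).
v_1 = A·v_0 = (-5, -4).
v_2 = A·v_1 = (13, 8).
v_3 = A·v_2 = (-29, -16).
v_4 = A·v_3 = (61, 32).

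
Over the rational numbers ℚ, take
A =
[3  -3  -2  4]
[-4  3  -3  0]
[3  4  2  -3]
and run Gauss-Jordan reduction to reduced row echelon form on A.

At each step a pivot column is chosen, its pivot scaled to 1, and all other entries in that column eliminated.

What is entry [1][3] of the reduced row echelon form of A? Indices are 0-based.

step 1: normalize row 0 (÷3) = (1, -1, -2/3, 4/3)
  row 1: subtract -4×row0 = (0, -1, -17/3, 16/3)
  row 2: subtract 3×row0 = (0, 7, 4, -7)
step 2: normalize row 1 (÷-1) = (0, 1, 17/3, -16/3)
  row 0: subtract -1×row1 = (1, 0, 5, -4)
  row 2: subtract 7×row1 = (0, 0, -107/3, 91/3)
step 3: normalize row 2 (÷-107/3) = (0, 0, 1, -91/107)
  row 0: subtract 5×row2 = (1, 0, 0, 27/107)
  row 1: subtract 17/3×row2 = (0, 1, 0, -55/107)

M[1][3] = -55/107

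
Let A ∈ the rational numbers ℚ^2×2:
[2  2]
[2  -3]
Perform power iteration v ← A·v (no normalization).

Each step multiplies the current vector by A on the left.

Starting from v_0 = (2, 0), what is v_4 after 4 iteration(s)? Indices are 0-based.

v_0 = (2, 0).
v_1 = A·v_0 = (4, 4).
v_2 = A·v_1 = (16, -4).
v_3 = A·v_2 = (24, 44).
v_4 = A·v_3 = (136, -84).

v_4 = (136, -84)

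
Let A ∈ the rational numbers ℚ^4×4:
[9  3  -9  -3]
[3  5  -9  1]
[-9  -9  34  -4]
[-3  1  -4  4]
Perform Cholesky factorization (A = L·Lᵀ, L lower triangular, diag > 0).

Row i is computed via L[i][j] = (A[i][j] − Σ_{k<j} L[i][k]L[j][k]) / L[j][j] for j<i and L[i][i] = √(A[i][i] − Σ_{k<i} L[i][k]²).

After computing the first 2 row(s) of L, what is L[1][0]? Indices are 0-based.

Step 1: L[0][0] = √(9) = 3.
  L[1][0] = (3) / L[0][0] = 1.
Step 2: L[1][1] = √(4) = 2.

L[1][0] = 1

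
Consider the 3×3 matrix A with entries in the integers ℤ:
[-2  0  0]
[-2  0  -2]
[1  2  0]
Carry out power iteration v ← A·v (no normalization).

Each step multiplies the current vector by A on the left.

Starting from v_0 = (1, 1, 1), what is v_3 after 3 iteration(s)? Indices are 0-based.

v_3 = (-8, 12, 0)

v_0 = (1, 1, 1).
v_1 = A·v_0 = (-2, -4, 3).
v_2 = A·v_1 = (4, -2, -10).
v_3 = A·v_2 = (-8, 12, 0).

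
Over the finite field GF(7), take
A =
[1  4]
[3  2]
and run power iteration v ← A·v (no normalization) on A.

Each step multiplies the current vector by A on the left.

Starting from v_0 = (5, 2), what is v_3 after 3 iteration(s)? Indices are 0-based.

v_0 = (5, 2).
v_1 = A·v_0 = (6, 5).
v_2 = A·v_1 = (5, 0).
v_3 = A·v_2 = (5, 1).

v_3 = (5, 1)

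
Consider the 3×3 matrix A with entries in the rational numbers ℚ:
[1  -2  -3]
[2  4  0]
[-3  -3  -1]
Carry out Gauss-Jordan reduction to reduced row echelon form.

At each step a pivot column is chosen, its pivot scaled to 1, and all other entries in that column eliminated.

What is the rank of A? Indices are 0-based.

step 1: normalize row 0 (÷1) = (1, -2, -3)
  row 1: subtract 2×row0 = (0, 8, 6)
  row 2: subtract -3×row0 = (0, -9, -10)
step 2: normalize row 1 (÷8) = (0, 1, 3/4)
  row 0: subtract -2×row1 = (1, 0, -3/2)
  row 2: subtract -9×row1 = (0, 0, -13/4)
step 3: normalize row 2 (÷-13/4) = (0, 0, 1)
  row 0: subtract -3/2×row2 = (1, 0, 0)
  row 1: subtract 3/4×row2 = (0, 1, 0)

rank = 3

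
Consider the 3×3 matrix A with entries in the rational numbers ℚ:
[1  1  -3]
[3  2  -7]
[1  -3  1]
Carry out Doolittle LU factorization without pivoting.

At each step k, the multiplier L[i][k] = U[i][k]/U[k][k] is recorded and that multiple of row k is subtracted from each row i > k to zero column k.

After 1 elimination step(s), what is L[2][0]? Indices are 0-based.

Step 1: pivot at (0,0) is 1.
  row1 ← row1 − (3)·row0  ⇒  L[1][0]=3, U row1=(0, -1, 2)
  row2 ← row2 − (1)·row0  ⇒  L[2][0]=1, U row2=(0, -4, 4)

L[2][0] = 1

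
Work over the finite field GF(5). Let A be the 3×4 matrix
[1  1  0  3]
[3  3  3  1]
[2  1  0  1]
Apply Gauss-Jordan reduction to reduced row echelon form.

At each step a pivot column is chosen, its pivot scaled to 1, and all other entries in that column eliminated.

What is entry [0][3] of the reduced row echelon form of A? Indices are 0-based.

pivot(0,0)=1: scale R0 → (1, 1, 0, 3)
  clear (1,0): R1 −= (3)R0 → (0, 0, 3, 2)
  clear (2,0): R2 −= (2)R0 → (0, 4, 0, 0)
pivot(1,1): swap R1↔R2
pivot(1,1)=4: scale R1 → (0, 1, 0, 0)
  clear (0,1): R0 −= (1)R1 → (1, 0, 0, 3)
pivot(2,2)=3: scale R2 → (0, 0, 1, 4)

M[0][3] = 3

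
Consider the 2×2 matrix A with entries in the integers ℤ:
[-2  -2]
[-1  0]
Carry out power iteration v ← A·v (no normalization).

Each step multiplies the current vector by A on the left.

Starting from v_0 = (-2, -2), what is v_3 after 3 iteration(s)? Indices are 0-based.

v_3 = (56, 20)

v_0 = (-2, -2).
v_1 = A·v_0 = (8, 2).
v_2 = A·v_1 = (-20, -8).
v_3 = A·v_2 = (56, 20).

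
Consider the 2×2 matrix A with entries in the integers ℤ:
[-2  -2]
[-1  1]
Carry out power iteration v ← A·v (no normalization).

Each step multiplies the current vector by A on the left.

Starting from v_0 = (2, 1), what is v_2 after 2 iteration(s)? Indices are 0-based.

v_0 = (2, 1).
v_1 = A·v_0 = (-6, -1).
v_2 = A·v_1 = (14, 5).

v_2 = (14, 5)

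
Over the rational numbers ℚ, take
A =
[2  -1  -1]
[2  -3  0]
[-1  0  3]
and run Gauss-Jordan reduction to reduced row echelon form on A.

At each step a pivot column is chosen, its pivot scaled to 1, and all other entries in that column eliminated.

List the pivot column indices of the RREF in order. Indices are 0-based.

pivot columns: 0, 1, 2

pivot(0,0)=2: scale R0 → (1, -1/2, -1/2)
  clear (1,0): R1 −= (2)R0 → (0, -2, 1)
  clear (2,0): R2 −= (-1)R0 → (0, -1/2, 5/2)
pivot(1,1)=-2: scale R1 → (0, 1, -1/2)
  clear (0,1): R0 −= (-1/2)R1 → (1, 0, -3/4)
  clear (2,1): R2 −= (-1/2)R1 → (0, 0, 9/4)
pivot(2,2)=9/4: scale R2 → (0, 0, 1)
  clear (0,2): R0 −= (-3/4)R2 → (1, 0, 0)
  clear (1,2): R1 −= (-1/2)R2 → (0, 1, 0)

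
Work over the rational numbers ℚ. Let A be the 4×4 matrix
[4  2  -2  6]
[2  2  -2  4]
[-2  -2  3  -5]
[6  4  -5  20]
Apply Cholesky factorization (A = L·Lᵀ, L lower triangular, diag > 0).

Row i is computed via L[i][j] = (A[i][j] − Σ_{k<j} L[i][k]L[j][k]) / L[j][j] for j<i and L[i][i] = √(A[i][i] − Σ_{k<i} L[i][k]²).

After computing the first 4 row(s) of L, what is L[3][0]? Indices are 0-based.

L[3][0] = 3

Step 1: L[0][0] = √(4) = 2.
  L[1][0] = (2) / L[0][0] = 1.
Step 2: L[1][1] = √(1) = 1.
  L[2][0] = (-2) / L[0][0] = -1.
  L[2][1] = (-1) / L[1][1] = -1.
Step 3: L[2][2] = √(1) = 1.
  L[3][0] = (6) / L[0][0] = 3.
  L[3][1] = (1) / L[1][1] = 1.
  L[3][2] = (-1) / L[2][2] = -1.
Step 4: L[3][3] = √(9) = 3.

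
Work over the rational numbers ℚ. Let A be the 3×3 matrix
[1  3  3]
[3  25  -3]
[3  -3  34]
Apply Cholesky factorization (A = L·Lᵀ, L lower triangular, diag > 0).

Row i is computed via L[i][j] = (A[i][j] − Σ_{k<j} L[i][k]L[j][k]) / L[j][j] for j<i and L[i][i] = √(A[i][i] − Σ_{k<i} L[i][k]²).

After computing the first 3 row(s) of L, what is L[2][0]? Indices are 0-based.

L[2][0] = 3

Step 1: L[0][0] = √(1) = 1.
  L[1][0] = (3) / L[0][0] = 3.
Step 2: L[1][1] = √(16) = 4.
  L[2][0] = (3) / L[0][0] = 3.
  L[2][1] = (-12) / L[1][1] = -3.
Step 3: L[2][2] = √(16) = 4.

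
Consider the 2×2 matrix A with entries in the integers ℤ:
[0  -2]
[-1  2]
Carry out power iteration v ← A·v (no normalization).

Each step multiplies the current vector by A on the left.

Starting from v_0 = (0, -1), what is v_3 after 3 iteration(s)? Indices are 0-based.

v_3 = (12, -16)

v_0 = (0, -1).
v_1 = A·v_0 = (2, -2).
v_2 = A·v_1 = (4, -6).
v_3 = A·v_2 = (12, -16).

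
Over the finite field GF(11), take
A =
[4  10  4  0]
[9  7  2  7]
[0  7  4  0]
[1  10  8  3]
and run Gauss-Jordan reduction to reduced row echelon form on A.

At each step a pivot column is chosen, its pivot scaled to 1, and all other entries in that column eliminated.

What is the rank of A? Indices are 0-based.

rank = 4

[1] R0 /= 4  ⇒  (1, 8, 1, 0)
     R1 -= 9·R0  ⇒  (0, 1, 4, 7)
     R3 -= 1·R0  ⇒  (0, 2, 7, 3)
[2] R1 /= 1  ⇒  (0, 1, 4, 7)
     R0 -= 8·R1  ⇒  (1, 0, 2, 10)
     R2 -= 7·R1  ⇒  (0, 0, 9, 6)
     R3 -= 2·R1  ⇒  (0, 0, 10, 0)
[3] R2 /= 9  ⇒  (0, 0, 1, 8)
     R0 -= 2·R2  ⇒  (1, 0, 0, 5)
     R1 -= 4·R2  ⇒  (0, 1, 0, 8)
     R3 -= 10·R2  ⇒  (0, 0, 0, 8)
[4] R3 /= 8  ⇒  (0, 0, 0, 1)
     R0 -= 5·R3  ⇒  (1, 0, 0, 0)
     R1 -= 8·R3  ⇒  (0, 1, 0, 0)
     R2 -= 8·R3  ⇒  (0, 0, 1, 0)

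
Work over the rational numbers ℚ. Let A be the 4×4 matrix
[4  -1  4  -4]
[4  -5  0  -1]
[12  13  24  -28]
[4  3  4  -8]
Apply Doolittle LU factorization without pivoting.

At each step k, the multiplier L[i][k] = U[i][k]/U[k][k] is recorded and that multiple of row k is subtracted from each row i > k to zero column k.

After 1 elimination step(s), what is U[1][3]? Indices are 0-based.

[col 0] pivot 4
  R1 -= 1*R0 → (0, -4, -4, 3)  (L[1][0] := 1)
  R2 -= 3*R0 → (0, 16, 12, -16)  (L[2][0] := 3)
  R3 -= 1*R0 → (0, 4, 0, -4)  (L[3][0] := 1)

U[1][3] = 3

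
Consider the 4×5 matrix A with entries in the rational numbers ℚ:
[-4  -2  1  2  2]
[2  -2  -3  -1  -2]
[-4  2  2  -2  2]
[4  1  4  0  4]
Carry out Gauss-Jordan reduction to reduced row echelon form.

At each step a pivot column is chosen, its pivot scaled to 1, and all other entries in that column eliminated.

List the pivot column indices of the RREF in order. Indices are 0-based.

pivot columns: 0, 1, 2, 3

pivot(0,0)=-4: scale R0 → (1, 1/2, -1/4, -1/2, -1/2)
  clear (1,0): R1 −= (2)R0 → (0, -3, -5/2, 0, -1)
  clear (2,0): R2 −= (-4)R0 → (0, 4, 1, -4, 0)
  clear (3,0): R3 −= (4)R0 → (0, -1, 5, 2, 6)
pivot(1,1)=-3: scale R1 → (0, 1, 5/6, 0, 1/3)
  clear (0,1): R0 −= (1/2)R1 → (1, 0, -2/3, -1/2, -2/3)
  clear (2,1): R2 −= (4)R1 → (0, 0, -7/3, -4, -4/3)
  clear (3,1): R3 −= (-1)R1 → (0, 0, 35/6, 2, 19/3)
pivot(2,2)=-7/3: scale R2 → (0, 0, 1, 12/7, 4/7)
  clear (0,2): R0 −= (-2/3)R2 → (1, 0, 0, 9/14, -2/7)
  clear (1,2): R1 −= (5/6)R2 → (0, 1, 0, -10/7, -1/7)
  clear (3,2): R3 −= (35/6)R2 → (0, 0, 0, -8, 3)
pivot(3,3)=-8: scale R3 → (0, 0, 0, 1, -3/8)
  clear (0,3): R0 −= (9/14)R3 → (1, 0, 0, 0, -5/112)
  clear (1,3): R1 −= (-10/7)R3 → (0, 1, 0, 0, -19/28)
  clear (2,3): R2 −= (12/7)R3 → (0, 0, 1, 0, 17/14)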